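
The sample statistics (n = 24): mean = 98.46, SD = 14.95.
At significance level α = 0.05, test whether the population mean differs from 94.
One-sample t-test:
H₀: μ = 94
H₁: μ ≠ 94
df = n - 1 = 23
t = (x̄ - μ₀) / (s/√n) = (98.46 - 94) / (14.95/√24) = 1.462
p-value = 0.1574

Since p-value > α = 0.05, we fail to reject H₀.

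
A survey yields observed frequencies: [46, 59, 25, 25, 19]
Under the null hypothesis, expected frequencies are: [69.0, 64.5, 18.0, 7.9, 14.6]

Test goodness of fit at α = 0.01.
Chi-square goodness of fit test:
H₀: observed counts match expected distribution
H₁: observed counts differ from expected distribution
df = k - 1 = 4
χ² = Σ(O - E)²/E
   = (46 - 69.0)²/69.0 + (59 - 64.5)²/64.5 + (25 - 18.0)²/18.0 + (25 - 7.9)²/7.9 + (19 - 14.6)²/14.6
   = 7.667 + 0.469 + 2.722 + 37.014 + 1.326
   = 49.20
p-value < 0.0001

Since p-value < α = 0.01, we reject H₀.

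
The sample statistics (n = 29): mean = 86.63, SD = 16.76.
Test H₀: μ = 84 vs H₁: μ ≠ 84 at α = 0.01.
One-sample t-test:
H₀: μ = 84
H₁: μ ≠ 84
df = n - 1 = 28
t = (x̄ - μ₀) / (s/√n) = (86.63 - 84) / (16.76/√29) = 0.845
p-value = 0.4052

Since p-value > α = 0.01, we fail to reject H₀.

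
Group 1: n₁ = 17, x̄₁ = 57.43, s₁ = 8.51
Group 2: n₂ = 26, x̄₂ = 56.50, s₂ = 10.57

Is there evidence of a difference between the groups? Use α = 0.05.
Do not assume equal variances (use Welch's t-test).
Welch's two-sample t-test:
H₀: μ₁ = μ₂
H₁: μ₁ ≠ μ₂
s₁²/n₁ = 8.51²/17 = 4.2600,  s₂²/n₂ = 10.57²/26 = 4.2971
SE = √(s₁²/n₁ + s₂²/n₂) = √(4.2600 + 4.2971) = 2.9253
df (Welch-Satterthwaite) = (s₁²/n₁ + s₂²/n₂)² / [(s₁²/n₁)²/(n₁-1) + (s₂²/n₂)²/(n₂-1)] ≈ 39.10
t = (x̄₁ - x̄₂) / SE = (57.43 - 56.50) / 2.9253 = 0.93 / 2.9253 = 0.318
p-value = 0.7522

Since p-value > α = 0.05, we fail to reject H₀.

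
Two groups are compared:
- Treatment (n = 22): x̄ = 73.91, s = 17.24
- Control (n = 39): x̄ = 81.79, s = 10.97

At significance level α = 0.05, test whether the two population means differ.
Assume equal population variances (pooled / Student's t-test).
Student's two-sample t-test (equal variances):
H₀: μ₁ = μ₂
H₁: μ₁ ≠ μ₂
df = n₁ + n₂ - 2 = 59
Pooled variance s_p² = [(n₁-1)s₁² + (n₂-1)s₂²] / (n₁ + n₂ - 2) = [(21)(17.24²) + (38)(10.97²)] / 59 = 183.2970
SE = √(s_p²(1/n₁ + 1/n₂)) = √(183.2970 × (1/22 + 1/39)) = 3.6099
t = (x̄₁ - x̄₂) / SE = (73.91 - 81.79) / 3.6099 = -7.88 / 3.6099 = -2.183
p-value = 0.0330

Since p-value < α = 0.05, we reject H₀.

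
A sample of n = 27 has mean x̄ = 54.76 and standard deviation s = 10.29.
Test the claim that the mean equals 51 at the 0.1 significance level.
One-sample t-test:
H₀: μ = 51
H₁: μ ≠ 51
df = n - 1 = 26
t = (x̄ - μ₀) / (s/√n) = (54.76 - 51) / (10.29/√27) = 1.899
p-value = 0.0688

Since p-value < α = 0.1, we reject H₀.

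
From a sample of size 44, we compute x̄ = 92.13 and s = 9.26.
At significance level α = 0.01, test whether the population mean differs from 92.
One-sample t-test:
H₀: μ = 92
H₁: μ ≠ 92
df = n - 1 = 43
t = (x̄ - μ₀) / (s/√n) = (92.13 - 92) / (9.26/√44) = 0.093
p-value = 0.9262

Since p-value > α = 0.01, we fail to reject H₀.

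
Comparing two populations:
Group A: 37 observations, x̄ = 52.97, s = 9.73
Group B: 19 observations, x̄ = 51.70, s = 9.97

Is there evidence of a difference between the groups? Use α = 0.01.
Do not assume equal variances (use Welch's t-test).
Welch's two-sample t-test:
H₀: μ₁ = μ₂
H₁: μ₁ ≠ μ₂
s₁²/n₁ = 9.73²/37 = 2.5587,  s₂²/n₂ = 9.97²/19 = 5.2316
SE = √(s₁²/n₁ + s₂²/n₂) = √(2.5587 + 5.2316) = 2.7911
df (Welch-Satterthwaite) = (s₁²/n₁ + s₂²/n₂)² / [(s₁²/n₁)²/(n₁-1) + (s₂²/n₂)²/(n₂-1)] ≈ 35.65
t = (x̄₁ - x̄₂) / SE = (52.97 - 51.70) / 2.7911 = 1.27 / 2.7911 = 0.455
p-value = 0.6519

Since p-value > α = 0.01, we fail to reject H₀.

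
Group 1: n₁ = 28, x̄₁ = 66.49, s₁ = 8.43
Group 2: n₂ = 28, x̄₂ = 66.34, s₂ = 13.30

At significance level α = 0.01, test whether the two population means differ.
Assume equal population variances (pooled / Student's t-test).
Student's two-sample t-test (equal variances):
H₀: μ₁ = μ₂
H₁: μ₁ ≠ μ₂
df = n₁ + n₂ - 2 = 54
Pooled variance s_p² = [(n₁-1)s₁² + (n₂-1)s₂²] / (n₁ + n₂ - 2) = [(27)(8.43²) + (27)(13.30²)] / 54 = 123.9775
SE = √(s_p²(1/n₁ + 1/n₂)) = √(123.9775 × (1/28 + 1/28)) = 2.9758
t = (x̄₁ - x̄₂) / SE = (66.49 - 66.34) / 2.9758 = 0.15 / 2.9758 = 0.050
p-value = 0.9600

Since p-value > α = 0.01, we fail to reject H₀.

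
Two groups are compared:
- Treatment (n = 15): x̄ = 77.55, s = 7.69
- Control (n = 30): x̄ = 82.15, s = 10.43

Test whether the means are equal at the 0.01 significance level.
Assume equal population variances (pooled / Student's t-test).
Student's two-sample t-test (equal variances):
H₀: μ₁ = μ₂
H₁: μ₁ ≠ μ₂
df = n₁ + n₂ - 2 = 43
Pooled variance s_p² = [(n₁-1)s₁² + (n₂-1)s₂²] / (n₁ + n₂ - 2) = [(14)(7.69²) + (29)(10.43²)] / 43 = 92.6202
SE = √(s_p²(1/n₁ + 1/n₂)) = √(92.6202 × (1/15 + 1/30)) = 3.0434
t = (x̄₁ - x̄₂) / SE = (77.55 - 82.15) / 3.0434 = -4.60 / 3.0434 = -1.511
p-value = 0.1380

Since p-value > α = 0.01, we fail to reject H₀.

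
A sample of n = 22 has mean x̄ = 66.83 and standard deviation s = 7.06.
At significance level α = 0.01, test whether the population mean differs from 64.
One-sample t-test:
H₀: μ = 64
H₁: μ ≠ 64
df = n - 1 = 21
t = (x̄ - μ₀) / (s/√n) = (66.83 - 64) / (7.06/√22) = 1.880
p-value = 0.0740

Since p-value > α = 0.01, we fail to reject H₀.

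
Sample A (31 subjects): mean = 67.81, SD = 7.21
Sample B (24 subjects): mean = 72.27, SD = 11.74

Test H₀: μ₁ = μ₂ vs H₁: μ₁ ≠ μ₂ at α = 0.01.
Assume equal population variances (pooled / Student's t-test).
Student's two-sample t-test (equal variances):
H₀: μ₁ = μ₂
H₁: μ₁ ≠ μ₂
df = n₁ + n₂ - 2 = 53
Pooled variance s_p² = [(n₁-1)s₁² + (n₂-1)s₂²] / (n₁ + n₂ - 2) = [(30)(7.21²) + (23)(11.74²)] / 53 = 89.2369
SE = √(s_p²(1/n₁ + 1/n₂)) = √(89.2369 × (1/31 + 1/24)) = 2.5684
t = (x̄₁ - x̄₂) / SE = (67.81 - 72.27) / 2.5684 = -4.46 / 2.5684 = -1.736
p-value = 0.0883

Since p-value > α = 0.01, we fail to reject H₀.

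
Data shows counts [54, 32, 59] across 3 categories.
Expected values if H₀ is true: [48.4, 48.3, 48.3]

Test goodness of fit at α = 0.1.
Chi-square goodness of fit test:
H₀: observed counts match expected distribution
H₁: observed counts differ from expected distribution
df = k - 1 = 2
χ² = Σ(O - E)²/E
   = (54 - 48.4)²/48.4 + (32 - 48.3)²/48.3 + (59 - 48.3)²/48.3
   = 0.648 + 5.501 + 2.370
   = 8.52
p-value = 0.0141

Since p-value < α = 0.1, we reject H₀.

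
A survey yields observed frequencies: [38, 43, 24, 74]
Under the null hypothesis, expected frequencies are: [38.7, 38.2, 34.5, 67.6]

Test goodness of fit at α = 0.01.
Chi-square goodness of fit test:
H₀: observed counts match expected distribution
H₁: observed counts differ from expected distribution
df = k - 1 = 3
χ² = Σ(O - E)²/E
   = (38 - 38.7)²/38.7 + (43 - 38.2)²/38.2 + (24 - 34.5)²/34.5 + (74 - 67.6)²/67.6
   = 0.013 + 0.603 + 3.196 + 0.606
   = 4.42
p-value = 0.2198

Since p-value > α = 0.01, we fail to reject H₀.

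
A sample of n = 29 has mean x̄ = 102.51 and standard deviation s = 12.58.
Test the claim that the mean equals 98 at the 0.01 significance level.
One-sample t-test:
H₀: μ = 98
H₁: μ ≠ 98
df = n - 1 = 28
t = (x̄ - μ₀) / (s/√n) = (102.51 - 98) / (12.58/√29) = 1.931
p-value = 0.0637

Since p-value > α = 0.01, we fail to reject H₀.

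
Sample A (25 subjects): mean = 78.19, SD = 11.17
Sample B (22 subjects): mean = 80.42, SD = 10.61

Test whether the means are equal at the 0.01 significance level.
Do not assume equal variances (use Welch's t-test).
Welch's two-sample t-test:
H₀: μ₁ = μ₂
H₁: μ₁ ≠ μ₂
s₁²/n₁ = 11.17²/25 = 4.9908,  s₂²/n₂ = 10.61²/22 = 5.1169
SE = √(s₁²/n₁ + s₂²/n₂) = √(4.9908 + 5.1169) = 3.1793
df (Welch-Satterthwaite) = (s₁²/n₁ + s₂²/n₂)² / [(s₁²/n₁)²/(n₁-1) + (s₂²/n₂)²/(n₂-1)] ≈ 44.72
t = (x̄₁ - x̄₂) / SE = (78.19 - 80.42) / 3.1793 = -2.23 / 3.1793 = -0.701
p-value = 0.4867

Since p-value > α = 0.01, we fail to reject H₀.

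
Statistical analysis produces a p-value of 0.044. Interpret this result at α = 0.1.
Since p = 0.044 < α = 0.1, reject H₀.
There is sufficient evidence to reject the null hypothesis; the result is statistically significant at the 0.1 level.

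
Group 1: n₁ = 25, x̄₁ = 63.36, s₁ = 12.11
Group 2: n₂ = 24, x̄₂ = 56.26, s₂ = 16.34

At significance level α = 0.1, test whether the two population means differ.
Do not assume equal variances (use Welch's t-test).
Welch's two-sample t-test:
H₀: μ₁ = μ₂
H₁: μ₁ ≠ μ₂
s₁²/n₁ = 12.11²/25 = 5.8661,  s₂²/n₂ = 16.34²/24 = 11.1248
SE = √(s₁²/n₁ + s₂²/n₂) = √(5.8661 + 11.1248) = 4.1220
df (Welch-Satterthwaite) = (s₁²/n₁ + s₂²/n₂)² / [(s₁²/n₁)²/(n₁-1) + (s₂²/n₂)²/(n₂-1)] ≈ 42.36
t = (x̄₁ - x̄₂) / SE = (63.36 - 56.26) / 4.1220 = 7.10 / 4.1220 = 1.722
p-value = 0.0923

Since p-value < α = 0.1, we reject H₀.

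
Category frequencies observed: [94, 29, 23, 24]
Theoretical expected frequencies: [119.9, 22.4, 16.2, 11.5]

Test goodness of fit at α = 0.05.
Chi-square goodness of fit test:
H₀: observed counts match expected distribution
H₁: observed counts differ from expected distribution
df = k - 1 = 3
χ² = Σ(O - E)²/E
   = (94 - 119.9)²/119.9 + (29 - 22.4)²/22.4 + (23 - 16.2)²/16.2 + (24 - 11.5)²/11.5
   = 5.595 + 1.945 + 2.854 + 13.587
   = 23.98
p-value < 0.0001

Since p-value < α = 0.05, we reject H₀.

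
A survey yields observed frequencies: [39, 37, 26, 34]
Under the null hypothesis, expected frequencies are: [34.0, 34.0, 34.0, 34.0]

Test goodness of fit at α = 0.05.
Chi-square goodness of fit test:
H₀: observed counts match expected distribution
H₁: observed counts differ from expected distribution
df = k - 1 = 3
χ² = Σ(O - E)²/E
   = (39 - 34.0)²/34.0 + (37 - 34.0)²/34.0 + (26 - 34.0)²/34.0 + (34 - 34.0)²/34.0
   = 0.735 + 0.265 + 1.882 + 0.000
   = 2.88
p-value = 0.4101

Since p-value > α = 0.05, we fail to reject H₀.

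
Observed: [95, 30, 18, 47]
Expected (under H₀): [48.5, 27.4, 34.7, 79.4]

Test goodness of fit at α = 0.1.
Chi-square goodness of fit test:
H₀: observed counts match expected distribution
H₁: observed counts differ from expected distribution
df = k - 1 = 3
χ² = Σ(O - E)²/E
   = (95 - 48.5)²/48.5 + (30 - 27.4)²/27.4 + (18 - 34.7)²/34.7 + (47 - 79.4)²/79.4
   = 44.582 + 0.247 + 8.037 + 13.221
   = 66.09
p-value < 0.0001

Since p-value < α = 0.1, we reject H₀.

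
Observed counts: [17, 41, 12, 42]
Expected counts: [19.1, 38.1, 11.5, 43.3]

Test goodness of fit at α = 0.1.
Chi-square goodness of fit test:
H₀: observed counts match expected distribution
H₁: observed counts differ from expected distribution
df = k - 1 = 3
χ² = Σ(O - E)²/E
   = (17 - 19.1)²/19.1 + (41 - 38.1)²/38.1 + (12 - 11.5)²/11.5 + (42 - 43.3)²/43.3
   = 0.231 + 0.221 + 0.022 + 0.039
   = 0.51
p-value = 0.9162

Since p-value > α = 0.1, we fail to reject H₀.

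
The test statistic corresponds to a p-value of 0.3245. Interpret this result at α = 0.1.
Since p = 0.3245 > α = 0.1, fail to reject H₀.
There is insufficient evidence to reject the null hypothesis; the result is not statistically significant at the 0.1 level.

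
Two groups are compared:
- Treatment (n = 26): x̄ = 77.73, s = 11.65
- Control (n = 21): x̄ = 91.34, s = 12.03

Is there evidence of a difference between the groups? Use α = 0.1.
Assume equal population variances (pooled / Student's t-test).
Student's two-sample t-test (equal variances):
H₀: μ₁ = μ₂
H₁: μ₁ ≠ μ₂
df = n₁ + n₂ - 2 = 45
Pooled variance s_p² = [(n₁-1)s₁² + (n₂-1)s₂²] / (n₁ + n₂ - 2) = [(25)(11.65²) + (20)(12.03²)] / 45 = 139.7218
SE = √(s_p²(1/n₁ + 1/n₂)) = √(139.7218 × (1/26 + 1/21)) = 3.4680
t = (x̄₁ - x̄₂) / SE = (77.73 - 91.34) / 3.4680 = -13.61 / 3.4680 = -3.924
p-value = 0.0003

Since p-value < α = 0.1, we reject H₀.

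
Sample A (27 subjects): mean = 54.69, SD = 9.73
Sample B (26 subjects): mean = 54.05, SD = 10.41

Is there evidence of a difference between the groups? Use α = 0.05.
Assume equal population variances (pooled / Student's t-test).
Student's two-sample t-test (equal variances):
H₀: μ₁ = μ₂
H₁: μ₁ ≠ μ₂
df = n₁ + n₂ - 2 = 51
Pooled variance s_p² = [(n₁-1)s₁² + (n₂-1)s₂²] / (n₁ + n₂ - 2) = [(26)(9.73²) + (25)(10.41²)] / 51 = 101.3862
SE = √(s_p²(1/n₁ + 1/n₂)) = √(101.3862 × (1/27 + 1/26)) = 2.7667
t = (x̄₁ - x̄₂) / SE = (54.69 - 54.05) / 2.7667 = 0.64 / 2.7667 = 0.231
p-value = 0.8180

Since p-value > α = 0.05, we fail to reject H₀.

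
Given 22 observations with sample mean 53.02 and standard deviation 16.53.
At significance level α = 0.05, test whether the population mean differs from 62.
One-sample t-test:
H₀: μ = 62
H₁: μ ≠ 62
df = n - 1 = 21
t = (x̄ - μ₀) / (s/√n) = (53.02 - 62) / (16.53/√22) = -2.548
p-value = 0.0187

Since p-value < α = 0.05, we reject H₀.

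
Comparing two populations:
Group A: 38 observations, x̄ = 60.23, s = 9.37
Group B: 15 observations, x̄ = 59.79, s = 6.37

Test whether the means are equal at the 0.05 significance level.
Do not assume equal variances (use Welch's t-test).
Welch's two-sample t-test:
H₀: μ₁ = μ₂
H₁: μ₁ ≠ μ₂
s₁²/n₁ = 9.37²/38 = 2.3104,  s₂²/n₂ = 6.37²/15 = 2.7051
SE = √(s₁²/n₁ + s₂²/n₂) = √(2.3104 + 2.7051) = 2.2395
df (Welch-Satterthwaite) = (s₁²/n₁ + s₂²/n₂)² / [(s₁²/n₁)²/(n₁-1) + (s₂²/n₂)²/(n₂-1)] ≈ 37.72
t = (x̄₁ - x̄₂) / SE = (60.23 - 59.79) / 2.2395 = 0.44 / 2.2395 = 0.196
p-value = 0.8453

Since p-value > α = 0.05, we fail to reject H₀.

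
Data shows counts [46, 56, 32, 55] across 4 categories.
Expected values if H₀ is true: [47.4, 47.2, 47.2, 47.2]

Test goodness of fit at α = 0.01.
Chi-square goodness of fit test:
H₀: observed counts match expected distribution
H₁: observed counts differ from expected distribution
df = k - 1 = 3
χ² = Σ(O - E)²/E
   = (46 - 47.4)²/47.4 + (56 - 47.2)²/47.2 + (32 - 47.2)²/47.2 + (55 - 47.2)²/47.2
   = 0.041 + 1.641 + 4.895 + 1.289
   = 7.87
p-value = 0.0489

Since p-value > α = 0.01, we fail to reject H₀.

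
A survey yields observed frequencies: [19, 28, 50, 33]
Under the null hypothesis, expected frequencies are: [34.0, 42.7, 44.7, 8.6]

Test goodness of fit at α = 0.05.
Chi-square goodness of fit test:
H₀: observed counts match expected distribution
H₁: observed counts differ from expected distribution
df = k - 1 = 3
χ² = Σ(O - E)²/E
   = (19 - 34.0)²/34.0 + (28 - 42.7)²/42.7 + (50 - 44.7)²/44.7 + (33 - 8.6)²/8.6
   = 6.618 + 5.061 + 0.628 + 69.228
   = 81.53
p-value < 0.0001

Since p-value < α = 0.05, we reject H₀.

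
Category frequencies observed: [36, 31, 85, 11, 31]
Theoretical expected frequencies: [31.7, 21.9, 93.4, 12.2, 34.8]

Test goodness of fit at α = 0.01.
Chi-square goodness of fit test:
H₀: observed counts match expected distribution
H₁: observed counts differ from expected distribution
df = k - 1 = 4
χ² = Σ(O - E)²/E
   = (36 - 31.7)²/31.7 + (31 - 21.9)²/21.9 + (85 - 93.4)²/93.4 + (11 - 12.2)²/12.2 + (31 - 34.8)²/34.8
   = 0.583 + 3.781 + 0.755 + 0.118 + 0.415
   = 5.65
p-value = 0.2266

Since p-value > α = 0.01, we fail to reject H₀.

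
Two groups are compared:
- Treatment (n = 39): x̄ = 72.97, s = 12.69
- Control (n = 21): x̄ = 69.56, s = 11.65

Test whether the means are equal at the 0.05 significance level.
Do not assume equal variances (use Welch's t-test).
Welch's two-sample t-test:
H₀: μ₁ = μ₂
H₁: μ₁ ≠ μ₂
s₁²/n₁ = 12.69²/39 = 4.1291,  s₂²/n₂ = 11.65²/21 = 6.4630
SE = √(s₁²/n₁ + s₂²/n₂) = √(4.1291 + 6.4630) = 3.2546
df (Welch-Satterthwaite) = (s₁²/n₁ + s₂²/n₂)² / [(s₁²/n₁)²/(n₁-1) + (s₂²/n₂)²/(n₂-1)] ≈ 44.22
t = (x̄₁ - x̄₂) / SE = (72.97 - 69.56) / 3.2546 = 3.41 / 3.2546 = 1.048
p-value = 0.3004

Since p-value > α = 0.05, we fail to reject H₀.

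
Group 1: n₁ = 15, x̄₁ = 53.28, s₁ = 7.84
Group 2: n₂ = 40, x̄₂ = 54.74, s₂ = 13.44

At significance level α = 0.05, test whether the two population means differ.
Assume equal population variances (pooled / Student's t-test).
Student's two-sample t-test (equal variances):
H₀: μ₁ = μ₂
H₁: μ₁ ≠ μ₂
df = n₁ + n₂ - 2 = 53
Pooled variance s_p² = [(n₁-1)s₁² + (n₂-1)s₂²] / (n₁ + n₂ - 2) = [(14)(7.84²) + (39)(13.44²)] / 53 = 149.1553
SE = √(s_p²(1/n₁ + 1/n₂)) = √(149.1553 × (1/15 + 1/40)) = 3.6976
t = (x̄₁ - x̄₂) / SE = (53.28 - 54.74) / 3.6976 = -1.46 / 3.6976 = -0.395
p-value = 0.6945

Since p-value > α = 0.05, we fail to reject H₀.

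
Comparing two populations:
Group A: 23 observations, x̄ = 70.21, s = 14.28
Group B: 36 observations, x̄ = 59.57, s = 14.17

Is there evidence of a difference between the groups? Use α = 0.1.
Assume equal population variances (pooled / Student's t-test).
Student's two-sample t-test (equal variances):
H₀: μ₁ = μ₂
H₁: μ₁ ≠ μ₂
df = n₁ + n₂ - 2 = 57
Pooled variance s_p² = [(n₁-1)s₁² + (n₂-1)s₂²] / (n₁ + n₂ - 2) = [(22)(14.28²) + (35)(14.17²)] / 57 = 201.9968
SE = √(s_p²(1/n₁ + 1/n₂)) = √(201.9968 × (1/23 + 1/36)) = 3.7939
t = (x̄₁ - x̄₂) / SE = (70.21 - 59.57) / 3.7939 = 10.64 / 3.7939 = 2.805
p-value = 0.0069

Since p-value < α = 0.1, we reject H₀.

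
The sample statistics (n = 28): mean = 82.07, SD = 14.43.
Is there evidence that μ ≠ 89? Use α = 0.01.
One-sample t-test:
H₀: μ = 89
H₁: μ ≠ 89
df = n - 1 = 27
t = (x̄ - μ₀) / (s/√n) = (82.07 - 89) / (14.43/√28) = -2.541
p-value = 0.0171

Since p-value > α = 0.01, we fail to reject H₀.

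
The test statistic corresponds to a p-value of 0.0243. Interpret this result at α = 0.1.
Since p = 0.0243 < α = 0.1, reject H₀.
There is sufficient evidence to reject the null hypothesis; the result is statistically significant at the 0.1 level.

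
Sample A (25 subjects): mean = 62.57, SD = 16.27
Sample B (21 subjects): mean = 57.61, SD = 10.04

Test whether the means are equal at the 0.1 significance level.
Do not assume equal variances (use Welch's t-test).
Welch's two-sample t-test:
H₀: μ₁ = μ₂
H₁: μ₁ ≠ μ₂
s₁²/n₁ = 16.27²/25 = 10.5885,  s₂²/n₂ = 10.04²/21 = 4.8001
SE = √(s₁²/n₁ + s₂²/n₂) = √(10.5885 + 4.8001) = 3.9228
df (Welch-Satterthwaite) = (s₁²/n₁ + s₂²/n₂)² / [(s₁²/n₁)²/(n₁-1) + (s₂²/n₂)²/(n₂-1)] ≈ 40.66
t = (x̄₁ - x̄₂) / SE = (62.57 - 57.61) / 3.9228 = 4.96 / 3.9228 = 1.264
p-value = 0.2133

Since p-value > α = 0.1, we fail to reject H₀.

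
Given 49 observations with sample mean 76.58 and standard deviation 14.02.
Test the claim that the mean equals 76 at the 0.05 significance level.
One-sample t-test:
H₀: μ = 76
H₁: μ ≠ 76
df = n - 1 = 48
t = (x̄ - μ₀) / (s/√n) = (76.58 - 76) / (14.02/√49) = 0.290
p-value = 0.7734

Since p-value > α = 0.05, we fail to reject H₀.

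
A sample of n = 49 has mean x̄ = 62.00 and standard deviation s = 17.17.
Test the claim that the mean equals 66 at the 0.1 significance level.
One-sample t-test:
H₀: μ = 66
H₁: μ ≠ 66
df = n - 1 = 48
t = (x̄ - μ₀) / (s/√n) = (62.00 - 66) / (17.17/√49) = -1.631
p-value = 0.1095

Since p-value > α = 0.1, we fail to reject H₀.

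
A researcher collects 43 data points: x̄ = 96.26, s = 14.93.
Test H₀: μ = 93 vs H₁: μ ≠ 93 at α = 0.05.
One-sample t-test:
H₀: μ = 93
H₁: μ ≠ 93
df = n - 1 = 42
t = (x̄ - μ₀) / (s/√n) = (96.26 - 93) / (14.93/√43) = 1.432
p-value = 0.1596

Since p-value > α = 0.05, we fail to reject H₀.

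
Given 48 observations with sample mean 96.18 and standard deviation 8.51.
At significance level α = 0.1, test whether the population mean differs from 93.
One-sample t-test:
H₀: μ = 93
H₁: μ ≠ 93
df = n - 1 = 47
t = (x̄ - μ₀) / (s/√n) = (96.18 - 93) / (8.51/√48) = 2.589
p-value = 0.0128

Since p-value < α = 0.1, we reject H₀.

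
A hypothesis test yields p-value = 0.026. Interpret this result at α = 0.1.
Since p = 0.026 < α = 0.1, reject H₀.
There is sufficient evidence to reject the null hypothesis; the result is statistically significant at the 0.1 level.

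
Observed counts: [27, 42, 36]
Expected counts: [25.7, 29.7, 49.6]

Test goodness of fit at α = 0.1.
Chi-square goodness of fit test:
H₀: observed counts match expected distribution
H₁: observed counts differ from expected distribution
df = k - 1 = 2
χ² = Σ(O - E)²/E
   = (27 - 25.7)²/25.7 + (42 - 29.7)²/29.7 + (36 - 49.6)²/49.6
   = 0.066 + 5.094 + 3.729
   = 8.89
p-value = 0.0117

Since p-value < α = 0.1, we reject H₀.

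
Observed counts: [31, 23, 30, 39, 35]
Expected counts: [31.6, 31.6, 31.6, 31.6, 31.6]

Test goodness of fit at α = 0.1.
Chi-square goodness of fit test:
H₀: observed counts match expected distribution
H₁: observed counts differ from expected distribution
df = k - 1 = 4
χ² = Σ(O - E)²/E
   = (31 - 31.6)²/31.6 + (23 - 31.6)²/31.6 + (30 - 31.6)²/31.6 + (39 - 31.6)²/31.6 + (35 - 31.6)²/31.6
   = 0.011 + 2.341 + 0.081 + 1.733 + 0.366
   = 4.53
p-value = 0.3388

Since p-value > α = 0.1, we fail to reject H₀.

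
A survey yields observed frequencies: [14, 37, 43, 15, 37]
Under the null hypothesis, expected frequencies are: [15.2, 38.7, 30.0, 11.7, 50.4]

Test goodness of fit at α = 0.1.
Chi-square goodness of fit test:
H₀: observed counts match expected distribution
H₁: observed counts differ from expected distribution
df = k - 1 = 4
χ² = Σ(O - E)²/E
   = (14 - 15.2)²/15.2 + (37 - 38.7)²/38.7 + (43 - 30.0)²/30.0 + (15 - 11.7)²/11.7 + (37 - 50.4)²/50.4
   = 0.095 + 0.075 + 5.633 + 0.931 + 3.563
   = 10.30
p-value = 0.0357

Since p-value < α = 0.1, we reject H₀.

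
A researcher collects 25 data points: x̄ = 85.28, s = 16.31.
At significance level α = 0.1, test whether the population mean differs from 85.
One-sample t-test:
H₀: μ = 85
H₁: μ ≠ 85
df = n - 1 = 24
t = (x̄ - μ₀) / (s/√n) = (85.28 - 85) / (16.31/√25) = 0.086
p-value = 0.9323

Since p-value > α = 0.1, we fail to reject H₀.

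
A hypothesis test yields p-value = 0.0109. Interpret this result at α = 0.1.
Since p = 0.0109 < α = 0.1, reject H₀.
There is sufficient evidence to reject the null hypothesis; the result is statistically significant at the 0.1 level.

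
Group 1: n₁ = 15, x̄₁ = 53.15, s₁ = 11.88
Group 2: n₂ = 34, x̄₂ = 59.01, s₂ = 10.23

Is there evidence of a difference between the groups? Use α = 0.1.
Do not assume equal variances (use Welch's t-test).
Welch's two-sample t-test:
H₀: μ₁ = μ₂
H₁: μ₁ ≠ μ₂
s₁²/n₁ = 11.88²/15 = 9.4090,  s₂²/n₂ = 10.23²/34 = 3.0780
SE = √(s₁²/n₁ + s₂²/n₂) = √(9.4090 + 3.0780) = 3.5337
df (Welch-Satterthwaite) = (s₁²/n₁ + s₂²/n₂)² / [(s₁²/n₁)²/(n₁-1) + (s₂²/n₂)²/(n₂-1)] ≈ 23.59
t = (x̄₁ - x̄₂) / SE = (53.15 - 59.01) / 3.5337 = -5.86 / 3.5337 = -1.658
p-value = 0.1105

Since p-value > α = 0.1, we fail to reject H₀.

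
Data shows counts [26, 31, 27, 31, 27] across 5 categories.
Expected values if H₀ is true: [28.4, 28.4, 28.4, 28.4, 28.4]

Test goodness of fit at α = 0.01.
Chi-square goodness of fit test:
H₀: observed counts match expected distribution
H₁: observed counts differ from expected distribution
df = k - 1 = 4
χ² = Σ(O - E)²/E
   = (26 - 28.4)²/28.4 + (31 - 28.4)²/28.4 + (27 - 28.4)²/28.4 + (31 - 28.4)²/28.4 + (27 - 28.4)²/28.4
   = 0.203 + 0.238 + 0.069 + 0.238 + 0.069
   = 0.82
p-value = 0.9362

Since p-value > α = 0.01, we fail to reject H₀.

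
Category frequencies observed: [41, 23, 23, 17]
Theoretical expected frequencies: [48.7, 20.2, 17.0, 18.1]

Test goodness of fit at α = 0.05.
Chi-square goodness of fit test:
H₀: observed counts match expected distribution
H₁: observed counts differ from expected distribution
df = k - 1 = 3
χ² = Σ(O - E)²/E
   = (41 - 48.7)²/48.7 + (23 - 20.2)²/20.2 + (23 - 17.0)²/17.0 + (17 - 18.1)²/18.1
   = 1.217 + 0.388 + 2.118 + 0.067
   = 3.79
p-value = 0.2850

Since p-value > α = 0.05, we fail to reject H₀.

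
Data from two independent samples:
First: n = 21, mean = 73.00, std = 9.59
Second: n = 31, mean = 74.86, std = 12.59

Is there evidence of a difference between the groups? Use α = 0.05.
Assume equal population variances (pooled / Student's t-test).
Student's two-sample t-test (equal variances):
H₀: μ₁ = μ₂
H₁: μ₁ ≠ μ₂
df = n₁ + n₂ - 2 = 50
Pooled variance s_p² = [(n₁-1)s₁² + (n₂-1)s₂²] / (n₁ + n₂ - 2) = [(20)(9.59²) + (30)(12.59²)] / 50 = 131.8921
SE = √(s_p²(1/n₁ + 1/n₂)) = √(131.8921 × (1/21 + 1/31)) = 3.2458
t = (x̄₁ - x̄₂) / SE = (73.00 - 74.86) / 3.2458 = -1.86 / 3.2458 = -0.573
p-value = 0.5692

Since p-value > α = 0.05, we fail to reject H₀.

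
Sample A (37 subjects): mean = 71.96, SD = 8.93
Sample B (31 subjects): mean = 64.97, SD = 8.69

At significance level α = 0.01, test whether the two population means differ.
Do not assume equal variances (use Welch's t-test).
Welch's two-sample t-test:
H₀: μ₁ = μ₂
H₁: μ₁ ≠ μ₂
s₁²/n₁ = 8.93²/37 = 2.1553,  s₂²/n₂ = 8.69²/31 = 2.4360
SE = √(s₁²/n₁ + s₂²/n₂) = √(2.1553 + 2.4360) = 2.1427
df (Welch-Satterthwaite) = (s₁²/n₁ + s₂²/n₂)² / [(s₁²/n₁)²/(n₁-1) + (s₂²/n₂)²/(n₂-1)] ≈ 64.50
t = (x̄₁ - x̄₂) / SE = (71.96 - 64.97) / 2.1427 = 6.99 / 2.1427 = 3.262
p-value = 0.0018

Since p-value < α = 0.01, we reject H₀.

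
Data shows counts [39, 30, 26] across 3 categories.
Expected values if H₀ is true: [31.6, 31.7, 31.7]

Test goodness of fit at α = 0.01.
Chi-square goodness of fit test:
H₀: observed counts match expected distribution
H₁: observed counts differ from expected distribution
df = k - 1 = 2
χ² = Σ(O - E)²/E
   = (39 - 31.6)²/31.6 + (30 - 31.7)²/31.7 + (26 - 31.7)²/31.7
   = 1.733 + 0.091 + 1.025
   = 2.85
p-value = 0.2406

Since p-value > α = 0.01, we fail to reject H₀.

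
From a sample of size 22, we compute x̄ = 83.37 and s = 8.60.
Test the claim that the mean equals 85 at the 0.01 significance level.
One-sample t-test:
H₀: μ = 85
H₁: μ ≠ 85
df = n - 1 = 21
t = (x̄ - μ₀) / (s/√n) = (83.37 - 85) / (8.60/√22) = -0.889
p-value = 0.3841

Since p-value > α = 0.01, we fail to reject H₀.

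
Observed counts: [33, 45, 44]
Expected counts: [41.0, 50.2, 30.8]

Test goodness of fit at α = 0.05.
Chi-square goodness of fit test:
H₀: observed counts match expected distribution
H₁: observed counts differ from expected distribution
df = k - 1 = 2
χ² = Σ(O - E)²/E
   = (33 - 41.0)²/41.0 + (45 - 50.2)²/50.2 + (44 - 30.8)²/30.8
   = 1.561 + 0.539 + 5.657
   = 7.76
p-value = 0.0207

Since p-value < α = 0.05, we reject H₀.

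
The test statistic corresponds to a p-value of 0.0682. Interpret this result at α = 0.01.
Since p = 0.0682 > α = 0.01, fail to reject H₀.
There is insufficient evidence to reject the null hypothesis; the result is not statistically significant at the 0.01 level.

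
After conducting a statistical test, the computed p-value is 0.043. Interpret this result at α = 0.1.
Since p = 0.043 < α = 0.1, reject H₀.
There is sufficient evidence to reject the null hypothesis; the result is statistically significant at the 0.1 level.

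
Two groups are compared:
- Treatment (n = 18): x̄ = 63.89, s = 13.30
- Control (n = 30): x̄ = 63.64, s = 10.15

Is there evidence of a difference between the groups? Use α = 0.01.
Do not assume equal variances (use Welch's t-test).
Welch's two-sample t-test:
H₀: μ₁ = μ₂
H₁: μ₁ ≠ μ₂
s₁²/n₁ = 13.30²/18 = 9.8272,  s₂²/n₂ = 10.15²/30 = 3.4341
SE = √(s₁²/n₁ + s₂²/n₂) = √(9.8272 + 3.4341) = 3.6416
df (Welch-Satterthwaite) = (s₁²/n₁ + s₂²/n₂)² / [(s₁²/n₁)²/(n₁-1) + (s₂²/n₂)²/(n₂-1)] ≈ 28.89
t = (x̄₁ - x̄₂) / SE = (63.89 - 63.64) / 3.6416 = 0.25 / 3.6416 = 0.069
p-value = 0.9457

Since p-value > α = 0.01, we fail to reject H₀.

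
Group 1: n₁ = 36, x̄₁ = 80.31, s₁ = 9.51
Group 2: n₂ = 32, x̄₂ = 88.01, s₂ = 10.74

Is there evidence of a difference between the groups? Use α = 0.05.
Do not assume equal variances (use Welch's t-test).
Welch's two-sample t-test:
H₀: μ₁ = μ₂
H₁: μ₁ ≠ μ₂
s₁²/n₁ = 9.51²/36 = 2.5122,  s₂²/n₂ = 10.74²/32 = 3.6046
SE = √(s₁²/n₁ + s₂²/n₂) = √(2.5122 + 3.6046) = 2.4732
df (Welch-Satterthwaite) = (s₁²/n₁ + s₂²/n₂)² / [(s₁²/n₁)²/(n₁-1) + (s₂²/n₂)²/(n₂-1)] ≈ 62.42
t = (x̄₁ - x̄₂) / SE = (80.31 - 88.01) / 2.4732 = -7.70 / 2.4732 = -3.113
p-value = 0.0028

Since p-value < α = 0.05, we reject H₀.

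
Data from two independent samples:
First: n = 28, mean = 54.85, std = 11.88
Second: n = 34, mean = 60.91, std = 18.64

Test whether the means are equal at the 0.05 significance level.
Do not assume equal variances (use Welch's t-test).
Welch's two-sample t-test:
H₀: μ₁ = μ₂
H₁: μ₁ ≠ μ₂
s₁²/n₁ = 11.88²/28 = 5.0405,  s₂²/n₂ = 18.64²/34 = 10.2191
SE = √(s₁²/n₁ + s₂²/n₂) = √(5.0405 + 10.2191) = 3.9064
df (Welch-Satterthwaite) = (s₁²/n₁ + s₂²/n₂)² / [(s₁²/n₁)²/(n₁-1) + (s₂²/n₂)²/(n₂-1)] ≈ 56.72
t = (x̄₁ - x̄₂) / SE = (54.85 - 60.91) / 3.9064 = -6.06 / 3.9064 = -1.551
p-value = 0.1264

Since p-value > α = 0.05, we fail to reject H₀.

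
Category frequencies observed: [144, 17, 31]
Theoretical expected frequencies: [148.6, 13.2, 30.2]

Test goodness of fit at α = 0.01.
Chi-square goodness of fit test:
H₀: observed counts match expected distribution
H₁: observed counts differ from expected distribution
df = k - 1 = 2
χ² = Σ(O - E)²/E
   = (144 - 148.6)²/148.6 + (17 - 13.2)²/13.2 + (31 - 30.2)²/30.2
   = 0.142 + 1.094 + 0.021
   = 1.26
p-value = 0.5333

Since p-value > α = 0.01, we fail to reject H₀.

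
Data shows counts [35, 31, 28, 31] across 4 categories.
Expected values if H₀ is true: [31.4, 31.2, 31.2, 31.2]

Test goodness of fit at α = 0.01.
Chi-square goodness of fit test:
H₀: observed counts match expected distribution
H₁: observed counts differ from expected distribution
df = k - 1 = 3
χ² = Σ(O - E)²/E
   = (35 - 31.4)²/31.4 + (31 - 31.2)²/31.2 + (28 - 31.2)²/31.2 + (31 - 31.2)²/31.2
   = 0.413 + 0.001 + 0.328 + 0.001
   = 0.74
p-value = 0.8629

Since p-value > α = 0.01, we fail to reject H₀.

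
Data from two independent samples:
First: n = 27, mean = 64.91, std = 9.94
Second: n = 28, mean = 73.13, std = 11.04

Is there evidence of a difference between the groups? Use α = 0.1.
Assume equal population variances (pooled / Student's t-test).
Student's two-sample t-test (equal variances):
H₀: μ₁ = μ₂
H₁: μ₁ ≠ μ₂
df = n₁ + n₂ - 2 = 53
Pooled variance s_p² = [(n₁-1)s₁² + (n₂-1)s₂²] / (n₁ + n₂ - 2) = [(26)(9.94²) + (27)(11.04²)] / 53 = 110.5603
SE = √(s_p²(1/n₁ + 1/n₂)) = √(110.5603 × (1/27 + 1/28)) = 2.8361
t = (x̄₁ - x̄₂) / SE = (64.91 - 73.13) / 2.8361 = -8.22 / 2.8361 = -2.898
p-value = 0.0054

Since p-value < α = 0.1, we reject H₀.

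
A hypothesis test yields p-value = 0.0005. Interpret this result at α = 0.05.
Since p = 0.0005 < α = 0.05, reject H₀.
There is sufficient evidence to reject the null hypothesis; the result is statistically significant at the 0.05 level.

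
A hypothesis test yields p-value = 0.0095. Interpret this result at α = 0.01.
Since p = 0.0095 < α = 0.01, reject H₀.
There is sufficient evidence to reject the null hypothesis; the result is statistically significant at the 0.01 level.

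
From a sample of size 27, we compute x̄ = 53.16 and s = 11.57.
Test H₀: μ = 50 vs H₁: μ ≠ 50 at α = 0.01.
One-sample t-test:
H₀: μ = 50
H₁: μ ≠ 50
df = n - 1 = 26
t = (x̄ - μ₀) / (s/√n) = (53.16 - 50) / (11.57/√27) = 1.419
p-value = 0.1677

Since p-value > α = 0.01, we fail to reject H₀.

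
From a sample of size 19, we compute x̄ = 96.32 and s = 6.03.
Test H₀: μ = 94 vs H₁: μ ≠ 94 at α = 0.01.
One-sample t-test:
H₀: μ = 94
H₁: μ ≠ 94
df = n - 1 = 18
t = (x̄ - μ₀) / (s/√n) = (96.32 - 94) / (6.03/√19) = 1.677
p-value = 0.1108

Since p-value > α = 0.01, we fail to reject H₀.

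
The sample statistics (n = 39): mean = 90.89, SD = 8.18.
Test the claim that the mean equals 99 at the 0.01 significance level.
One-sample t-test:
H₀: μ = 99
H₁: μ ≠ 99
df = n - 1 = 38
t = (x̄ - μ₀) / (s/√n) = (90.89 - 99) / (8.18/√39) = -6.192
p-value < 0.0001

Since p-value < α = 0.01, we reject H₀.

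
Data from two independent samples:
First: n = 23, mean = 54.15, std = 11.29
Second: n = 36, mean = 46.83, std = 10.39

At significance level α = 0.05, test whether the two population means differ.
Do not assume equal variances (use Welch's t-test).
Welch's two-sample t-test:
H₀: μ₁ = μ₂
H₁: μ₁ ≠ μ₂
s₁²/n₁ = 11.29²/23 = 5.5419,  s₂²/n₂ = 10.39²/36 = 2.9987
SE = √(s₁²/n₁ + s₂²/n₂) = √(5.5419 + 2.9987) = 2.9224
df (Welch-Satterthwaite) = (s₁²/n₁ + s₂²/n₂)² / [(s₁²/n₁)²/(n₁-1) + (s₂²/n₂)²/(n₂-1)] ≈ 44.13
t = (x̄₁ - x̄₂) / SE = (54.15 - 46.83) / 2.9224 = 7.32 / 2.9224 = 2.505
p-value = 0.0160

Since p-value < α = 0.05, we reject H₀.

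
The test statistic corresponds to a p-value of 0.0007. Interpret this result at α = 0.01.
Since p = 0.0007 < α = 0.01, reject H₀.
There is sufficient evidence to reject the null hypothesis; the result is statistically significant at the 0.01 level.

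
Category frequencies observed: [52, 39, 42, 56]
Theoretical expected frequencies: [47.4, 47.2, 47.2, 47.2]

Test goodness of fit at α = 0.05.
Chi-square goodness of fit test:
H₀: observed counts match expected distribution
H₁: observed counts differ from expected distribution
df = k - 1 = 3
χ² = Σ(O - E)²/E
   = (52 - 47.4)²/47.4 + (39 - 47.2)²/47.2 + (42 - 47.2)²/47.2 + (56 - 47.2)²/47.2
   = 0.446 + 1.425 + 0.573 + 1.641
   = 4.08
p-value = 0.2525

Since p-value > α = 0.05, we fail to reject H₀.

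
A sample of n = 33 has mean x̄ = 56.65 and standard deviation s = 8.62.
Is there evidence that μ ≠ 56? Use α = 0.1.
One-sample t-test:
H₀: μ = 56
H₁: μ ≠ 56
df = n - 1 = 32
t = (x̄ - μ₀) / (s/√n) = (56.65 - 56) / (8.62/√33) = 0.433
p-value = 0.6678

Since p-value > α = 0.1, we fail to reject H₀.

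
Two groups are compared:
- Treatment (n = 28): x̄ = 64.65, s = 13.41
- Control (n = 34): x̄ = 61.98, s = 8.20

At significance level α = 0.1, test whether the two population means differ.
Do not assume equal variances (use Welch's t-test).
Welch's two-sample t-test:
H₀: μ₁ = μ₂
H₁: μ₁ ≠ μ₂
s₁²/n₁ = 13.41²/28 = 6.4224,  s₂²/n₂ = 8.20²/34 = 1.9776
SE = √(s₁²/n₁ + s₂²/n₂) = √(6.4224 + 1.9776) = 2.8983
df (Welch-Satterthwaite) = (s₁²/n₁ + s₂²/n₂)² / [(s₁²/n₁)²/(n₁-1) + (s₂²/n₂)²/(n₂-1)] ≈ 42.86
t = (x̄₁ - x̄₂) / SE = (64.65 - 61.98) / 2.8983 = 2.67 / 2.8983 = 0.921
p-value = 0.3621

Since p-value > α = 0.1, we fail to reject H₀.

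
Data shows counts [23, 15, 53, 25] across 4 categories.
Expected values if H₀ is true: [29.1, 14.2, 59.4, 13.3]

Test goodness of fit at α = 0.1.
Chi-square goodness of fit test:
H₀: observed counts match expected distribution
H₁: observed counts differ from expected distribution
df = k - 1 = 3
χ² = Σ(O - E)²/E
   = (23 - 29.1)²/29.1 + (15 - 14.2)²/14.2 + (53 - 59.4)²/59.4 + (25 - 13.3)²/13.3
   = 1.279 + 0.045 + 0.690 + 10.292
   = 12.31
p-value = 0.0064

Since p-value < α = 0.1, we reject H₀.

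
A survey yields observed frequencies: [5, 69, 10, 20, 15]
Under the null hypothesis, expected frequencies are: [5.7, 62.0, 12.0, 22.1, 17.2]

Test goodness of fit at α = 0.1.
Chi-square goodness of fit test:
H₀: observed counts match expected distribution
H₁: observed counts differ from expected distribution
df = k - 1 = 4
χ² = Σ(O - E)²/E
   = (5 - 5.7)²/5.7 + (69 - 62.0)²/62.0 + (10 - 12.0)²/12.0 + (20 - 22.1)²/22.1 + (15 - 17.2)²/17.2
   = 0.086 + 0.790 + 0.333 + 0.200 + 0.281
   = 1.69
p-value = 0.7924

Since p-value > α = 0.1, we fail to reject H₀.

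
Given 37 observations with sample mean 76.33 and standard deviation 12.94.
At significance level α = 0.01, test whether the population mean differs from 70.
One-sample t-test:
H₀: μ = 70
H₁: μ ≠ 70
df = n - 1 = 36
t = (x̄ - μ₀) / (s/√n) = (76.33 - 70) / (12.94/√37) = 2.976
p-value = 0.0052

Since p-value < α = 0.01, we reject H₀.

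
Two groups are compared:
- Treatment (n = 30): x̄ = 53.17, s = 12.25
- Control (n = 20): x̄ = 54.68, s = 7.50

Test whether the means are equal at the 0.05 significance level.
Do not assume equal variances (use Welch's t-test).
Welch's two-sample t-test:
H₀: μ₁ = μ₂
H₁: μ₁ ≠ μ₂
s₁²/n₁ = 12.25²/30 = 5.0021,  s₂²/n₂ = 7.50²/20 = 2.8125
SE = √(s₁²/n₁ + s₂²/n₂) = √(5.0021 + 2.8125) = 2.7955
df (Welch-Satterthwaite) = (s₁²/n₁ + s₂²/n₂)² / [(s₁²/n₁)²/(n₁-1) + (s₂²/n₂)²/(n₂-1)] ≈ 47.74
t = (x̄₁ - x̄₂) / SE = (53.17 - 54.68) / 2.7955 = -1.51 / 2.7955 = -0.540
p-value = 0.5916

Since p-value > α = 0.05, we fail to reject H₀.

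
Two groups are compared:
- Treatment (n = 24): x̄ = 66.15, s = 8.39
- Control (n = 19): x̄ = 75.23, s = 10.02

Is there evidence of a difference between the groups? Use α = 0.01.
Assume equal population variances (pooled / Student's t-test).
Student's two-sample t-test (equal variances):
H₀: μ₁ = μ₂
H₁: μ₁ ≠ μ₂
df = n₁ + n₂ - 2 = 41
Pooled variance s_p² = [(n₁-1)s₁² + (n₂-1)s₂²] / (n₁ + n₂ - 2) = [(23)(8.39²) + (18)(10.02²)] / 41 = 83.5665
SE = √(s_p²(1/n₁ + 1/n₂)) = √(83.5665 × (1/24 + 1/19)) = 2.8072
t = (x̄₁ - x̄₂) / SE = (66.15 - 75.23) / 2.8072 = -9.08 / 2.8072 = -3.235
p-value = 0.0024

Since p-value < α = 0.01, we reject H₀.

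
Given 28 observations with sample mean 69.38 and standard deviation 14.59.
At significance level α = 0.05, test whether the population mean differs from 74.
One-sample t-test:
H₀: μ = 74
H₁: μ ≠ 74
df = n - 1 = 27
t = (x̄ - μ₀) / (s/√n) = (69.38 - 74) / (14.59/√28) = -1.676
p-value = 0.1054

Since p-value > α = 0.05, we fail to reject H₀.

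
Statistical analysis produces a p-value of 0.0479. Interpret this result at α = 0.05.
Since p = 0.0479 < α = 0.05, reject H₀.
There is sufficient evidence to reject the null hypothesis; the result is statistically significant at the 0.05 level.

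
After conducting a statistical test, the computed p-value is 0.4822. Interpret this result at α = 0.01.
Since p = 0.4822 > α = 0.01, fail to reject H₀.
There is insufficient evidence to reject the null hypothesis; the result is not statistically significant at the 0.01 level.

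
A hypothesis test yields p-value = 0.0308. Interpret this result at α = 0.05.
Since p = 0.0308 < α = 0.05, reject H₀.
There is sufficient evidence to reject the null hypothesis; the result is statistically significant at the 0.05 level.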